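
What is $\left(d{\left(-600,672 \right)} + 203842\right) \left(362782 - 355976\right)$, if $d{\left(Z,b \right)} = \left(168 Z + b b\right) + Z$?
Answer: $3770700956$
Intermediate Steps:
$d{\left(Z,b \right)} = b^{2} + 169 Z$ ($d{\left(Z,b \right)} = \left(168 Z + b^{2}\right) + Z = \left(b^{2} + 168 Z\right) + Z = b^{2} + 169 Z$)
$\left(d{\left(-600,672 \right)} + 203842\right) \left(362782 - 355976\right) = \left(\left(672^{2} + 169 \left(-600\right)\right) + 203842\right) \left(362782 - 355976\right) = \left(\left(451584 - 101400\right) + 203842\right) 6806 = \left(350184 + 203842\right) 6806 = 554026 \cdot 6806 = 3770700956$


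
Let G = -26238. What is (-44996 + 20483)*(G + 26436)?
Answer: -4853574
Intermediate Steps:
(-44996 + 20483)*(G + 26436) = (-44996 + 20483)*(-26238 + 26436) = -24513*198 = -4853574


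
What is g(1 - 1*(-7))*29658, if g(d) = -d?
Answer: -237264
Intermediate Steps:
g(1 - 1*(-7))*29658 = -(1 - 1*(-7))*29658 = -(1 + 7)*29658 = -1*8*29658 = -8*29658 = -237264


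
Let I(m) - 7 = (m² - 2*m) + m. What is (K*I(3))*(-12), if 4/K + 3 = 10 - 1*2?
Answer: -624/5 ≈ -124.80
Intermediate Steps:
K = ⅘ (K = 4/(-3 + (10 - 1*2)) = 4/(-3 + (10 - 2)) = 4/(-3 + 8) = 4/5 = 4*(⅕) = ⅘ ≈ 0.80000)
I(m) = 7 + m² - m (I(m) = 7 + ((m² - 2*m) + m) = 7 + (m² - m) = 7 + m² - m)
(K*I(3))*(-12) = (4*(7 + 3² - 1*3)/5)*(-12) = (4*(7 + 9 - 3)/5)*(-12) = ((⅘)*13)*(-12) = (52/5)*(-12) = -624/5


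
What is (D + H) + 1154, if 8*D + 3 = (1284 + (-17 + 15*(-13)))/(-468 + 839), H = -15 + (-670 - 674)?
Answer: -608481/2968 ≈ -205.01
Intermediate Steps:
H = -1359 (H = -15 - 1344 = -1359)
D = -41/2968 (D = -3/8 + ((1284 + (-17 + 15*(-13)))/(-468 + 839))/8 = -3/8 + ((1284 + (-17 - 195))/371)/8 = -3/8 + ((1284 - 212)*(1/371))/8 = -3/8 + (1072*(1/371))/8 = -3/8 + (1/8)*(1072/371) = -3/8 + 134/371 = -41/2968 ≈ -0.013814)
(D + H) + 1154 = (-41/2968 - 1359) + 1154 = -4033553/2968 + 1154 = -608481/2968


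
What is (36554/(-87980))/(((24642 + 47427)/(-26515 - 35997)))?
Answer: 571265912/1585157655 ≈ 0.36038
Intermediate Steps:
(36554/(-87980))/(((24642 + 47427)/(-26515 - 35997))) = (36554*(-1/87980))/((72069/(-62512))) = -18277/(43990*(72069*(-1/62512))) = -18277/(43990*(-72069/62512)) = -18277/43990*(-62512/72069) = 571265912/1585157655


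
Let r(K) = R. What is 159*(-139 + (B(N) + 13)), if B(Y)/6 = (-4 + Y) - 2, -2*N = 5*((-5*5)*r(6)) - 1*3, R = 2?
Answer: 94923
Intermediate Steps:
r(K) = 2
N = 253/2 (N = -(5*(-5*5*2) - 1*3)/2 = -(5*(-25*2) - 3)/2 = -(5*(-50) - 3)/2 = -(-250 - 3)/2 = -½*(-253) = 253/2 ≈ 126.50)
B(Y) = -36 + 6*Y (B(Y) = 6*((-4 + Y) - 2) = 6*(-6 + Y) = -36 + 6*Y)
159*(-139 + (B(N) + 13)) = 159*(-139 + ((-36 + 6*(253/2)) + 13)) = 159*(-139 + ((-36 + 759) + 13)) = 159*(-139 + (723 + 13)) = 159*(-139 + 736) = 159*597 = 94923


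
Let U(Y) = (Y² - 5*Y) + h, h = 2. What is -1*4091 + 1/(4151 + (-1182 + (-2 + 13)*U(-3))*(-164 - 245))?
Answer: -1516185964/370615 ≈ -4091.0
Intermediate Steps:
U(Y) = 2 + Y² - 5*Y (U(Y) = (Y² - 5*Y) + 2 = 2 + Y² - 5*Y)
-1*4091 + 1/(4151 + (-1182 + (-2 + 13)*U(-3))*(-164 - 245)) = -1*4091 + 1/(4151 + (-1182 + (-2 + 13)*(2 + (-3)² - 5*(-3)))*(-164 - 245)) = -4091 + 1/(4151 + (-1182 + 11*(2 + 9 + 15))*(-409)) = -4091 + 1/(4151 + (-1182 + 11*26)*(-409)) = -4091 + 1/(4151 + (-1182 + 286)*(-409)) = -4091 + 1/(4151 - 896*(-409)) = -4091 + 1/(4151 + 366464) = -4091 + 1/370615 = -1516185964/370615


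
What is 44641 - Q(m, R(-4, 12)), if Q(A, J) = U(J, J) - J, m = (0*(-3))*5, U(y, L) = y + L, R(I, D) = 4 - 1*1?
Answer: 44638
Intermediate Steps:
R(I, D) = 3 (R(I, D) = 4 - 1 = 3)
U(y, L) = L + y
m = 0 (m = 0*5 = 0)
Q(A, J) = J (Q(A, J) = (J + J) - J = 2*J - J = J)
44641 - Q(m, R(-4, 12)) = 44641 - 1*3 = 44641 - 3 = 44638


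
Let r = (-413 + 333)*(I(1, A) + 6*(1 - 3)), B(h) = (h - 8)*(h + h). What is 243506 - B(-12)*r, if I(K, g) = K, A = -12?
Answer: -178894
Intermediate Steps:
B(h) = 2*h*(-8 + h) (B(h) = (-8 + h)*(2*h) = 2*h*(-8 + h))
r = 880 (r = (-413 + 333)*(1 + 6*(1 - 3)) = -80*(1 + 6*(-2)) = -80*(1 - 12) = -80*(-11) = 880)
243506 - B(-12)*r = 243506 - 2*(-12)*(-8 - 12)*880 = 243506 - 2*(-12)*(-20)*880 = 243506 - 480*880 = 243506 - 1*422400 = 243506 - 422400 = -178894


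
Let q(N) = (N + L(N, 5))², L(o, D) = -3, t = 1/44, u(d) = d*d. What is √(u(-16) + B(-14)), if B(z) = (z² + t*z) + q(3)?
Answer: √218614/22 ≈ 21.253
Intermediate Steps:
u(d) = d²
t = 1/44 ≈ 0.022727
q(N) = (-3 + N)² (q(N) = (N - 3)² = (-3 + N)²)
B(z) = z² + z/44 (B(z) = (z² + z/44) + (-3 + 3)² = (z² + z/44) + 0² = (z² + z/44) + 0 = z² + z/44)
√(u(-16) + B(-14)) = √((-16)² - 14*(1/44 - 14)) = √(256 - 14*(-615/44)) = √(256 + 4305/22) = √(9937/22) = √218614/22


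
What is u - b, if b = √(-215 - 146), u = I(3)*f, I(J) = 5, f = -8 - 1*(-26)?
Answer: 90 - 19*I ≈ 90.0 - 19.0*I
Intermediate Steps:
f = 18 (f = -8 + 26 = 18)
u = 90 (u = 5*18 = 90)
b = 19*I (b = √(-361) = 19*I ≈ 19.0*I)
u - b = 90 - 19*I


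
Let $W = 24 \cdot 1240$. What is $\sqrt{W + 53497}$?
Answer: $\sqrt{83257} \approx 288.54$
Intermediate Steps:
$W = 29760$
$\sqrt{W + 53497} = \sqrt{29760 + 53497} = \sqrt{83257}$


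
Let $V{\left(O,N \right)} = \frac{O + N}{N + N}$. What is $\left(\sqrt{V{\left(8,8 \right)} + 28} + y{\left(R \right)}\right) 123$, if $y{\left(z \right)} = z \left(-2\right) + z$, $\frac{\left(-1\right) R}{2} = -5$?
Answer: $-1230 + 123 \sqrt{29} \approx -567.63$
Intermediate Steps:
$R = 10$ ($R = \left(-2\right) \left(-5\right) = 10$)
$y{\left(z \right)} = - z$ ($y{\left(z \right)} = - 2 z + z = - z$)
$V{\left(O,N \right)} = \frac{N + O}{2 N}$
$\left(\sqrt{V{\left(8,8 \right)} + 28} + y{\left(R \right)}\right) 123 = \left(\sqrt{\frac{8 + 8}{2 \cdot 8} + 28} - 10\right) 123 = \left(\sqrt{\frac{1}{2} \cdot \frac{1}{8} \cdot 16 + 28} - 10\right) 123 = \left(\sqrt{1 + 28} - 10\right) 123 = \left(\sqrt{29} - 10\right) 123 = \left(-10 + \sqrt{29}\right) 123 = -1230 + 123 \sqrt{29}$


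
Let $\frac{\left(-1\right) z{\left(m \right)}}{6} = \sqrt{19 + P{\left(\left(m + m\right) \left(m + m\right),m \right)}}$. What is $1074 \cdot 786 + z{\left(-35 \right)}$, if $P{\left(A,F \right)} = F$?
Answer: $844164 - 24 i \approx 8.4416 \cdot 10^{5} - 24.0 i$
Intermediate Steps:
$z{\left(m \right)} = - 6 \sqrt{19 + m}$
$1074 \cdot 786 + z{\left(-35 \right)} = 1074 \cdot 786 - 6 \sqrt{19 - 35} = 844164 - 6 \sqrt{-16} = 844164 - 6 \cdot 4 i = 844164 - 24 i$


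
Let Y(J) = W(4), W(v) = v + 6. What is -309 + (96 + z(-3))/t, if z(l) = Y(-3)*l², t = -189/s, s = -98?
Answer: -1913/9 ≈ -212.56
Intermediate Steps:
W(v) = 6 + v
Y(J) = 10 (Y(J) = 6 + 4 = 10)
t = 27/14 (t = -189/(-98) = -189*(-1/98) = 27/14 ≈ 1.9286)
z(l) = 10*l²
-309 + (96 + z(-3))/t = -309 + (96 + 10*(-3)²)/(27/14) = -309 + (96 + 10*9)*(14/27) = -309 + (96 + 90)*(14/27) = -309 + 186*(14/27) = -309 + 868/9 = -1913/9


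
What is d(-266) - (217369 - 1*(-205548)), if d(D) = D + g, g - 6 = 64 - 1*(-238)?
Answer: -422875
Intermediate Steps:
g = 308 (g = 6 + (64 - 1*(-238)) = 6 + (64 + 238) = 6 + 302 = 308)
d(D) = 308 + D (d(D) = D + 308 = 308 + D)
d(-266) - (217369 - 1*(-205548)) = (308 - 266) - (217369 - 1*(-205548)) = 42 - (217369 + 205548) = 42 - 1*422917 = 42 - 422917 = -422875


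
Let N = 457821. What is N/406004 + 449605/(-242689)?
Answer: -71433307751/98532704756 ≈ -0.72497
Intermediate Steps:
N/406004 + 449605/(-242689) = 457821/406004 + 449605/(-242689) = 457821*(1/406004) + 449605*(-1/242689) = 457821/406004 - 449605/242689 = -71433307751/98532704756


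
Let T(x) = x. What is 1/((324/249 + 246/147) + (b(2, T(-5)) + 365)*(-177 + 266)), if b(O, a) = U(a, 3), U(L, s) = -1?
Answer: 4067/131766630 ≈ 3.0865e-5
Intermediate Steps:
b(O, a) = -1
1/((324/249 + 246/147) + (b(2, T(-5)) + 365)*(-177 + 266)) = 1/((324/249 + 246/147) + (-1 + 365)*(-177 + 266)) = 1/((324*(1/249) + 246*(1/147)) + 364*89) = 1/((108/83 + 82/49) + 32396) = 1/(12098/4067 + 32396) = 1/(131766630/4067) = 4067/131766630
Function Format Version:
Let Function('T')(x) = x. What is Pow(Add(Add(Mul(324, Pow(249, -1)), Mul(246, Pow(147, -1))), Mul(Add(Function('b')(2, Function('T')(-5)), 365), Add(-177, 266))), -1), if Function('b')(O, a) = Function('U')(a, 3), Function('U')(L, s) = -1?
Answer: Rational(4067, 131766630) ≈ 3.0865e-5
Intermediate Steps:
Function('b')(O, a) = -1
Pow(Add(Add(Mul(324, Pow(249, -1)), Mul(246, Pow(147, -1))), Mul(Add(Function('b')(2, Function('T')(-5)), 365), Add(-177, 266))), -1) = Pow(Add(Add(Mul(324, Pow(249, -1)), Mul(246, Pow(147, -1))), Mul(Add(-1, 365), Add(-177, 266))), -1) = Pow(Add(Add(Mul(324, Rational(1, 249)), Mul(246, Rational(1, 147))), Mul(364, 89)), -1) = Pow(Add(Add(Rational(108, 83), Rational(82, 49)), 32396), -1) = Pow(Add(Rational(12098, 4067), 32396), -1) = Pow(Rational(131766630, 4067), -1) = Rational(4067, 131766630)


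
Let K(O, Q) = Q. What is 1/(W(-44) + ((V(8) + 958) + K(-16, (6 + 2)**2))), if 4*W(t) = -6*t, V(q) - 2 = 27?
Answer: 1/1117 ≈ 0.00089526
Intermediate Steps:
V(q) = 29 (V(q) = 2 + 27 = 29)
W(t) = -3*t/2 (W(t) = (-6*t)/4 = -3*t/2)
1/(W(-44) + ((V(8) + 958) + K(-16, (6 + 2)**2))) = 1/(-3/2*(-44) + ((29 + 958) + (6 + 2)**2)) = 1/(66 + (987 + 8**2)) = 1/(66 + (987 + 64)) = 1/(66 + 1051) = 1/1117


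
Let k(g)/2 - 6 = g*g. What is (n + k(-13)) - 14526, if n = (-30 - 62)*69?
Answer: -20524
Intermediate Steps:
n = -6348 (n = -92*69 = -6348)
k(g) = 12 + 2*g² (k(g) = 12 + 2*(g*g) = 12 + 2*g²)
(n + k(-13)) - 14526 = (-6348 + (12 + 2*(-13)²)) - 14526 = (-6348 + (12 + 2*169)) - 14526 = (-6348 + (12 + 338)) - 14526 = (-6348 + 350) - 14526 = -5998 - 14526 = -20524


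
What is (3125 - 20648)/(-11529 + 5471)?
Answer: 17523/6058 ≈ 2.8925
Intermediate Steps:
(3125 - 20648)/(-11529 + 5471) = -17523/(-6058) = -17523*(-1/6058) = 17523/6058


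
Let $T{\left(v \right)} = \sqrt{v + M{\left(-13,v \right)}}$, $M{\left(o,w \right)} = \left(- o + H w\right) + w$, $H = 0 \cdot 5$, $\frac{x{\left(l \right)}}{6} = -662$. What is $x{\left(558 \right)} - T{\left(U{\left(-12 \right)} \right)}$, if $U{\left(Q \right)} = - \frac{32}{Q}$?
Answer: $-3972 - \frac{\sqrt{165}}{3} \approx -3976.3$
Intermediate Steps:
$x{\left(l \right)} = -3972$ ($x{\left(l \right)} = 6 \left(-662\right) = -3972$)
$H = 0$
$M{\left(o,w \right)} = w - o$ ($M{\left(o,w \right)} = \left(- o + 0 w\right) + w = \left(- o + 0\right) + w = - o + w = w - o$)
$T{\left(v \right)} = \sqrt{13 + 2 v}$ ($T{\left(v \right)} = \sqrt{v + \left(v - -13\right)} = \sqrt{v + \left(v + 13\right)} = \sqrt{v + \left(13 + v\right)} = \sqrt{13 + 2 v}$)
$x{\left(558 \right)} - T{\left(U{\left(-12 \right)} \right)} = -3972 - \sqrt{13 + 2 \left(- \frac{32}{-12}\right)} = -3972 - \sqrt{13 + 2 \left(\left(-32\right) \left(- \frac{1}{12}\right)\right)} = -3972 - \sqrt{13 + 2 \cdot \frac{8}{3}} = -3972 - \sqrt{13 + \frac{16}{3}} = -3972 - \sqrt{\frac{55}{3}} = -3972 - \frac{\sqrt{165}}{3}$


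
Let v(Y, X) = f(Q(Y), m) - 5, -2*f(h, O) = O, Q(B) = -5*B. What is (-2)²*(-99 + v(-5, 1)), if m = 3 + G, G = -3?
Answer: -416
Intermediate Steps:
m = 0 (m = 3 - 3 = 0)
f(h, O) = -O/2
v(Y, X) = -5 (v(Y, X) = -½*0 - 5 = 0 - 5 = -5)
(-2)²*(-99 + v(-5, 1)) = (-2)²*(-99 - 5) = 4*(-104) = -416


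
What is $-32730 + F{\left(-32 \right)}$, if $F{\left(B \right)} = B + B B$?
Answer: $-31738$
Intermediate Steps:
$F{\left(B \right)} = B + B^{2}$
$-32730 + F{\left(-32 \right)} = -32730 - 32 \left(1 - 32\right) = -32730 - -992 = -32730 + 992 = -31738$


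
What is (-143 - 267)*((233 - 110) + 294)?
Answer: -170970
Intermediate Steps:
(-143 - 267)*((233 - 110) + 294) = -410*(123 + 294) = -410*417 = -170970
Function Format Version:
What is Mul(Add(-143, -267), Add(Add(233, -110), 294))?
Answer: -170970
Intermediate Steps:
Mul(Add(-143, -267), Add(Add(233, -110), 294)) = Mul(-410, Add(123, 294)) = Mul(-410, 417) = -170970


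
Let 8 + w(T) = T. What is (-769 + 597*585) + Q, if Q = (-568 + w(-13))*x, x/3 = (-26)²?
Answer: -846016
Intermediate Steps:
w(T) = -8 + T
x = 2028 (x = 3*(-26)² = 3*676 = 2028)
Q = -1194492 (Q = (-568 + (-8 - 13))*2028 = (-568 - 21)*2028 = -589*2028 = -1194492)
(-769 + 597*585) + Q = (-769 + 597*585) - 1194492 = (-769 + 349245) - 1194492 = 348476 - 1194492 = -846016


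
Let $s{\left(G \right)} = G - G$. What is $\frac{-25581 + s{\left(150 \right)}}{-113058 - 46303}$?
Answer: $\frac{25581}{159361} \approx 0.16052$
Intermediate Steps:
$s{\left(G \right)} = 0$
$\frac{-25581 + s{\left(150 \right)}}{-113058 - 46303} = \frac{-25581 + 0}{-113058 - 46303} = - \frac{25581}{-159361} = \left(-25581\right) \left(- \frac{1}{159361}\right) = \frac{25581}{159361}$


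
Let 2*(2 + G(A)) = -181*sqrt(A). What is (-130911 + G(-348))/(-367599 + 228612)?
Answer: 130913/138987 + 181*I*sqrt(87)/138987 ≈ 0.94191 + 0.012147*I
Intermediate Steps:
G(A) = -2 - 181*sqrt(A)/2 (G(A) = -2 + (-181*sqrt(A))/2 = -2 - 181*sqrt(A)/2)
(-130911 + G(-348))/(-367599 + 228612) = (-130911 + (-2 - 181*I*sqrt(87)))/(-367599 + 228612) = (-130911 + (-2 - 181*I*sqrt(87)))/(-138987) = (-130911 + (-2 - 181*I*sqrt(87)))*(-1/138987) = (-130913 - 181*I*sqrt(87))*(-1/138987) = 130913/138987 + 181*I*sqrt(87)/138987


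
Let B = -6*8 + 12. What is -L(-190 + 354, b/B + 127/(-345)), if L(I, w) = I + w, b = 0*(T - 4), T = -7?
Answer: -56453/345 ≈ -163.63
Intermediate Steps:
B = -36 (B = -48 + 12 = -36)
b = 0 (b = 0*(-7 - 4) = 0*(-11) = 0)
-L(-190 + 354, b/B + 127/(-345)) = -((-190 + 354) + (0/(-36) + 127/(-345))) = -(164 + (0*(-1/36) + 127*(-1/345))) = -(164 + (0 - 127/345)) = -(164 - 127/345) = -1*56453/345 = -56453/345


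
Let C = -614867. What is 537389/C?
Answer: -537389/614867 ≈ -0.87399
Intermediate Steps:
537389/C = 537389/(-614867) = 537389*(-1/614867) = -537389/614867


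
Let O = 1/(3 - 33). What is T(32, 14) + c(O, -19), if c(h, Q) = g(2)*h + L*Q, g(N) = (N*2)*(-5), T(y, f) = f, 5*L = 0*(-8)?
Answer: 44/3 ≈ 14.667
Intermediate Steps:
L = 0 (L = (0*(-8))/5 = (⅕)*0 = 0)
O = -1/30 (O = 1/(-30) = -1/30 ≈ -0.033333)
g(N) = -10*N (g(N) = (2*N)*(-5) = -10*N)
c(h, Q) = -20*h (c(h, Q) = (-10*2)*h + 0*Q = -20*h + 0 = -20*h)
T(32, 14) + c(O, -19) = 14 - 20*(-1/30) = 14 + ⅔ = 44/3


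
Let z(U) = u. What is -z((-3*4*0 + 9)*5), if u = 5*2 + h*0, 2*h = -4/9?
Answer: -10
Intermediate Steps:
h = -2/9 (h = (-4/9)/2 = (-4*⅑)/2 = (½)*(-4/9) = -2/9 ≈ -0.22222)
u = 10 (u = 5*2 - 2/9*0 = 10 + 0 = 10)
z(U) = 10
-z((-3*4*0 + 9)*5) = -1*10 = -10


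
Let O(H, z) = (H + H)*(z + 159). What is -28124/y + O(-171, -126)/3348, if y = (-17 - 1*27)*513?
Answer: -743465/349866 ≈ -2.1250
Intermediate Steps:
O(H, z) = 2*H*(159 + z) (O(H, z) = (2*H)*(159 + z) = 2*H*(159 + z))
y = -22572 (y = (-17 - 27)*513 = -44*513 = -22572)
-28124/y + O(-171, -126)/3348 = -28124/(-22572) + (2*(-171)*(159 - 126))/3348 = -28124*(-1/22572) + (2*(-171)*33)*(1/3348) = 7031/5643 - 11286*1/3348 = 7031/5643 - 209/62 = -743465/349866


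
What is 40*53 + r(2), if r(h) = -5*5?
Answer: 2095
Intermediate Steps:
r(h) = -25
40*53 + r(2) = 40*53 - 25 = 2120 - 25 = 2095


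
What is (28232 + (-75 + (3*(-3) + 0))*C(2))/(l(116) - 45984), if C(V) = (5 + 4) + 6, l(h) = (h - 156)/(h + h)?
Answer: -71108/121231 ≈ -0.58655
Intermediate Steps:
l(h) = (-156 + h)/(2*h) (l(h) = (-156 + h)/((2*h)) = (-156 + h)*(1/(2*h)) = (-156 + h)/(2*h))
C(V) = 15 (C(V) = 9 + 6 = 15)
(28232 + (-75 + (3*(-3) + 0))*C(2))/(l(116) - 45984) = (28232 + (-75 + (3*(-3) + 0))*15)/((½)*(-156 + 116)/116 - 45984) = (28232 + (-75 + (-9 + 0))*15)/((½)*(1/116)*(-40) - 45984) = (28232 + (-75 - 9)*15)/(-5/29 - 45984) = (28232 - 84*15)/(-1333541/29) = (28232 - 1260)*(-29/1333541) = 26972*(-29/1333541) = -71108/121231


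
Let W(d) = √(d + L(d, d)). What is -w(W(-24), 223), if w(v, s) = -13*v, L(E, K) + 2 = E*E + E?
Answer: 13*√526 ≈ 298.15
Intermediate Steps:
L(E, K) = -2 + E + E² (L(E, K) = -2 + (E*E + E) = -2 + (E² + E) = -2 + (E + E²) = -2 + E + E²)
W(d) = √(-2 + d² + 2*d) (W(d) = √(d + (-2 + d + d²)) = √(-2 + d² + 2*d))
-w(W(-24), 223) = -(-13)*√(-2 + (-24)² + 2*(-24)) = -(-13)*√(-2 + 576 - 48) = -(-13)*√526 = 13*√526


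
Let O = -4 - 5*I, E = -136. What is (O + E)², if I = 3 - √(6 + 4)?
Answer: 24275 - 1550*√10 ≈ 19373.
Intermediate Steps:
I = 3 - √10 ≈ -0.16228
O = -19 + 5*√10 (O = -4 - 5*(3 - √10) = -4 + (-15 + 5*√10) = -19 + 5*√10 ≈ -3.1886)
(O + E)² = ((-19 + 5*√10) - 136)² = (-155 + 5*√10)²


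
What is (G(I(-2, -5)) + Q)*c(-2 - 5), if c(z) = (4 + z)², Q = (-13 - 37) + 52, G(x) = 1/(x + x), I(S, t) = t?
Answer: 171/10 ≈ 17.100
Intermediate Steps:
G(x) = 1/(2*x)
Q = 2 (Q = -50 + 52 = 2)
(G(I(-2, -5)) + Q)*c(-2 - 5) = ((½)/(-5) + 2)*(4 + (-2 - 5))² = ((½)*(-⅕) + 2)*(4 - 7)² = (-⅒ + 2)*(-3)² = (19/10)*9 = 171/10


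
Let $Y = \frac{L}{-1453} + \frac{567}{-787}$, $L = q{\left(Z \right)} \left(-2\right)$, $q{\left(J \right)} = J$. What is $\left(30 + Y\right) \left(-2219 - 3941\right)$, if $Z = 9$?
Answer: $- \frac{206333173200}{1143511} \approx -1.8044 \cdot 10^{5}$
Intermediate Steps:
$L = -18$ ($L = 9 \left(-2\right) = -18$)
$Y = - \frac{809685}{1143511}$ ($Y = - \frac{18}{-1453} + \frac{567}{-787} = \left(-18\right) \left(- \frac{1}{1453}\right) + 567 \left(- \frac{1}{787}\right) = \frac{18}{1453} - \frac{567}{787} = - \frac{809685}{1143511} \approx -0.70807$)
$\left(30 + Y\right) \left(-2219 - 3941\right) = \left(30 - \frac{809685}{1143511}\right) \left(-2219 - 3941\right) = \frac{33495645}{1143511} \left(-6160\right) = - \frac{206333173200}{1143511}$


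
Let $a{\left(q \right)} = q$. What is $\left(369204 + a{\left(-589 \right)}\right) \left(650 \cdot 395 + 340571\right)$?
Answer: $220181480415$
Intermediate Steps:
$\left(369204 + a{\left(-589 \right)}\right) \left(650 \cdot 395 + 340571\right) = \left(369204 - 589\right) \left(650 \cdot 395 + 340571\right) = 368615 \left(256750 + 340571\right) = 368615 \cdot 597321 = 220181480415$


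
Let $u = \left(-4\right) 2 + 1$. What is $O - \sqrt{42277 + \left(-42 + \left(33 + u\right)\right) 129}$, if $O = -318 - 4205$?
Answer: $-4523 - \sqrt{40213} \approx -4723.5$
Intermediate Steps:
$u = -7$ ($u = -8 + 1 = -7$)
$O = -4523$ ($O = -318 - 4205 = -4523$)
$O - \sqrt{42277 + \left(-42 + \left(33 + u\right)\right) 129} = -4523 - \sqrt{42277 + \left(-42 + \left(33 - 7\right)\right) 129} = -4523 - \sqrt{42277 + \left(-42 + 26\right) 129} = -4523 - \sqrt{42277 - 2064} = -4523 - \sqrt{40213}$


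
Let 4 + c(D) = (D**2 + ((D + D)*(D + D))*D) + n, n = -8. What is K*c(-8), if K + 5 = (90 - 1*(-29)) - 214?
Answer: 199600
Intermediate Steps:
c(D) = -12 + D**2 + 4*D**3 (c(D) = -4 + ((D**2 + ((D + D)*(D + D))*D) - 8) = -4 + ((D**2 + ((2*D)*(2*D))*D) - 8) = -4 + ((D**2 + (4*D**2)*D) - 8) = -4 + ((D**2 + 4*D**3) - 8) = -4 + (-8 + D**2 + 4*D**3) = -12 + D**2 + 4*D**3)
K = -100 (K = -5 + ((90 - 1*(-29)) - 214) = -5 + ((90 + 29) - 214) = -5 + (119 - 214) = -5 - 95 = -100)
K*c(-8) = -100*(-12 + (-8)**2 + 4*(-8)**3) = -100*(-12 + 64 + 4*(-512)) = -100*(-12 + 64 - 2048) = -100*(-1996) = 199600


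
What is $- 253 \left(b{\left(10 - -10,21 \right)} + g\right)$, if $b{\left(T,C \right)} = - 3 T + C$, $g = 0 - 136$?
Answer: $44275$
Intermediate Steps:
$g = -136$ ($g = 0 - 136 = -136$)
$b{\left(T,C \right)} = C - 3 T$
$- 253 \left(b{\left(10 - -10,21 \right)} + g\right) = - 253 \left(\left(21 - 3 \left(10 - -10\right)\right) - 136\right) = - 253 \left(\left(21 - 3 \left(10 + 10\right)\right) - 136\right) = - 253 \left(\left(21 - 60\right) - 136\right) = - 253 \left(-39 - 136\right) = \left(-253\right) \left(-175\right) = 44275$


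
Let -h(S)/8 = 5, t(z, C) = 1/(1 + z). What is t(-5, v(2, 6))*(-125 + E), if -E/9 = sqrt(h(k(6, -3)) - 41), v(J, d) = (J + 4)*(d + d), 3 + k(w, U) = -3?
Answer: 125/4 + 81*I/4 ≈ 31.25 + 20.25*I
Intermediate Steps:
k(w, U) = -6 (k(w, U) = -3 - 3 = -6)
v(J, d) = 2*d*(4 + J) (v(J, d) = (4 + J)*(2*d) = 2*d*(4 + J))
h(S) = -40 (h(S) = -8*5 = -40)
E = -81*I (E = -9*sqrt(-40 - 41) = -81*I ≈ -81.0*I)
t(-5, v(2, 6))*(-125 + E) = (-125 - 81*I)/(1 - 5) = (-125 - 81*I)/(-4) = -(-125 - 81*I)/4 = 125/4 + 81*I/4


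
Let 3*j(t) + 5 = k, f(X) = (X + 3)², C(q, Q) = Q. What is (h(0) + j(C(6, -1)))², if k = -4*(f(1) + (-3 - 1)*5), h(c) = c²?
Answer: 121/9 ≈ 13.444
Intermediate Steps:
f(X) = (3 + X)²
k = 16 (k = -4*((3 + 1)² + (-3 - 1)*5) = -4*(4² - 4*5) = -4*(16 - 20) = -4*(-4) = 16)
j(t) = 11/3 (j(t) = -5/3 + (⅓)*16 = -5/3 + 16/3 = 11/3)
(h(0) + j(C(6, -1)))² = (0² + 11/3)² = (0 + 11/3)² = (11/3)² = 121/9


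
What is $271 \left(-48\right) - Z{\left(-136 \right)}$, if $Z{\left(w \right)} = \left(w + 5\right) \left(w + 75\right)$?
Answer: $-20999$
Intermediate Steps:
$Z{\left(w \right)} = \left(5 + w\right) \left(75 + w\right)$
$271 \left(-48\right) - Z{\left(-136 \right)} = 271 \left(-48\right) - \left(375 + \left(-136\right)^{2} + 80 \left(-136\right)\right) = -13008 - \left(375 + 18496 - 10880\right) = -13008 - 7991 = -20999$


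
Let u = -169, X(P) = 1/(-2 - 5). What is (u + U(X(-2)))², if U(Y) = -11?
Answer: 32400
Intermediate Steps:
X(P) = -⅐ (X(P) = 1/(-7) = -⅐)
(u + U(X(-2)))² = (-169 - 11)² = (-180)² = 32400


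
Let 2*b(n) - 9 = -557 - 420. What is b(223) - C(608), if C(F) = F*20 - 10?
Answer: -12634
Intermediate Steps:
C(F) = -10 + 20*F (C(F) = 20*F - 10 = -10 + 20*F)
b(n) = -484 (b(n) = 9/2 + (-557 - 420)/2 = 9/2 + (1/2)*(-977) = 9/2 - 977/2 = -484)
b(223) - C(608) = -484 - (-10 + 20*608) = -484 - (-10 + 12160) = -484 - 1*12150 = -484 - 12150 = -12634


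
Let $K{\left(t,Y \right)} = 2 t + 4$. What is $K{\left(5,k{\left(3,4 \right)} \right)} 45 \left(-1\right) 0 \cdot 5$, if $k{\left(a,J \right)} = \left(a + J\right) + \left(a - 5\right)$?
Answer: $0$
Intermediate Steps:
$k{\left(a,J \right)} = -5 + J + 2 a$ ($k{\left(a,J \right)} = \left(J + a\right) + \left(a - 5\right) = \left(J + a\right) + \left(-5 + a\right) = -5 + J + 2 a$)
$K{\left(t,Y \right)} = 4 + 2 t$
$K{\left(5,k{\left(3,4 \right)} \right)} 45 \left(-1\right) 0 \cdot 5 = \left(4 + 2 \cdot 5\right) 45 \left(-1\right) 0 \cdot 5 = \left(4 + 10\right) 45 \cdot 0 \cdot 5 = 14 \cdot 45 \cdot 0 = 630 \cdot 0 = 0$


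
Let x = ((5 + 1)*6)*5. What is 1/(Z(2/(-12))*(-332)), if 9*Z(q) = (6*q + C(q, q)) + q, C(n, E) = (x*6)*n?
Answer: 27/180442 ≈ 0.00014963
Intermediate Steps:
x = 180 (x = (6*6)*5 = 36*5 = 180)
C(n, E) = 1080*n (C(n, E) = (180*6)*n = 1080*n)
Z(q) = 1087*q/9 (Z(q) = ((6*q + 1080*q) + q)/9 = (1086*q + q)/9 = (1087*q)/9 = 1087*q/9)
1/(Z(2/(-12))*(-332)) = 1/((1087*(2/(-12))/9)*(-332)) = 1/((1087*(2*(-1/12))/9)*(-332)) = 1/(((1087/9)*(-⅙))*(-332)) = 1/(-1087/54*(-332)) = 1/(180442/27) = 27/180442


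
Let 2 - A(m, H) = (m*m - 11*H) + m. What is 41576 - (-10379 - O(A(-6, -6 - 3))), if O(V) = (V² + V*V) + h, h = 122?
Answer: 84335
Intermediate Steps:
A(m, H) = 2 - m - m² + 11*H (A(m, H) = 2 - ((m*m - 11*H) + m) = 2 - ((m² - 11*H) + m) = 2 - (m + m² - 11*H) = 2 + (-m - m² + 11*H) = 2 - m - m² + 11*H)
O(V) = 122 + 2*V² (O(V) = (V² + V*V) + 122 = (V² + V²) + 122 = 2*V² + 122 = 122 + 2*V²)
41576 - (-10379 - O(A(-6, -6 - 3))) = 41576 - (-10379 - (122 + 2*(2 - 1*(-6) - 1*(-6)² + 11*(-6 - 3))²)) = 41576 - (-10379 - (122 + 2*(2 + 6 - 1*36 + 11*(-9))²)) = 41576 - (-10379 - (122 + 2*(2 + 6 - 36 - 99)²)) = 41576 - (-10379 - (122 + 2*(-127)²)) = 41576 - (-10379 - (122 + 2*16129)) = 41576 - (-10379 - (122 + 32258)) = 41576 - (-10379 - 1*32380) = 41576 - (-10379 - 32380) = 41576 - 1*(-42759) = 41576 + 42759 = 84335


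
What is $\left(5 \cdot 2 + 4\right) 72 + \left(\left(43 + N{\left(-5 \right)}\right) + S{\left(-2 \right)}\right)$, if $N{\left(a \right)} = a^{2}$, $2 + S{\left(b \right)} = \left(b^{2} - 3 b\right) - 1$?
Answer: $1083$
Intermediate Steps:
$S{\left(b \right)} = -3 + b^{2} - 3 b$ ($S{\left(b \right)} = -2 - \left(1 - b^{2} + 3 b\right) = -3 + b^{2} - 3 b$)
$\left(5 \cdot 2 + 4\right) 72 + \left(\left(43 + N{\left(-5 \right)}\right) + S{\left(-2 \right)}\right) = \left(5 \cdot 2 + 4\right) 72 + \left(\left(43 + \left(-5\right)^{2}\right) - \left(-3 - 4\right)\right) = \left(10 + 4\right) 72 + \left(\left(43 + 25\right) + \left(-3 + 4 + 6\right)\right) = 14 \cdot 72 + \left(68 + 7\right) = 1008 + 75 = 1083$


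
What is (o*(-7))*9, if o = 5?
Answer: -315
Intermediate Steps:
(o*(-7))*9 = (5*(-7))*9 = -35*9 = -315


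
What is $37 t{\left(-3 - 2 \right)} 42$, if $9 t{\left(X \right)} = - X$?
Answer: $\frac{2590}{3} \approx 863.33$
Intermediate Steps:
$t{\left(X \right)} = - \frac{X}{9}$ ($t{\left(X \right)} = \frac{\left(-1\right) X}{9} = - \frac{X}{9}$)
$37 t{\left(-3 - 2 \right)} 42 = 37 \left(- \frac{-3 - 2}{9}\right) 42 = 37 \left(\left(- \frac{1}{9}\right) \left(-5\right)\right) 42 = 37 \cdot \frac{5}{9} \cdot 42 = \frac{185}{9} \cdot 42 = \frac{2590}{3}$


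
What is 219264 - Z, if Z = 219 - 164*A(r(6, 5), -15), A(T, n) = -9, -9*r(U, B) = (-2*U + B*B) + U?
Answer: 217569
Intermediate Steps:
r(U, B) = -B**2/9 + U/9 (r(U, B) = -((-2*U + B*B) + U)/9 = -((-2*U + B**2) + U)/9 = -((B**2 - 2*U) + U)/9 = -(B**2 - U)/9 = -B**2/9 + U/9)
Z = 1695 (Z = 219 - 164*(-9) = 219 + 1476 = 1695)
219264 - Z = 219264 - 1*1695 = 219264 - 1695 = 217569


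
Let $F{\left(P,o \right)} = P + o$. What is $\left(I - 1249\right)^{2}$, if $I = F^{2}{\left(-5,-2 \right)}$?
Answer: $1440000$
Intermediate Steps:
$I = 49$ ($I = \left(-5 - 2\right)^{2} = \left(-7\right)^{2} = 49$)
$\left(I - 1249\right)^{2} = \left(49 - 1249\right)^{2} = \left(-1200\right)^{2} = 1440000$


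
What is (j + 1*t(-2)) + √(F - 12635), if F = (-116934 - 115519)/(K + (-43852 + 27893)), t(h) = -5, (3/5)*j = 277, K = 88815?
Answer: 1370/3 + 33*I*√15400246638/36428 ≈ 456.67 + 112.42*I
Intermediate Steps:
j = 1385/3 (j = (5/3)*277 = 1385/3 ≈ 461.67)
F = -232453/72856 (F = (-116934 - 115519)/(88815 + (-43852 + 27893)) = -232453/(88815 - 15959) = -232453/72856 ≈ -3.1906)
(j + 1*t(-2)) + √(F - 12635) = (1385/3 + 1*(-5)) + √(-232453/72856 - 12635) = (1385/3 - 5) + √(-920768013/72856) = 1370/3 + 33*I*√15400246638/36428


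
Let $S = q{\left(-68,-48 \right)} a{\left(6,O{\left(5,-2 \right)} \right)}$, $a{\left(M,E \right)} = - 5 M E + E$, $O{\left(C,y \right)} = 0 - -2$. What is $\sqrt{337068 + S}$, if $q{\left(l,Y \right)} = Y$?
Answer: $2 \sqrt{84963} \approx 582.97$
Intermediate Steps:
$O{\left(C,y \right)} = 2$ ($O{\left(C,y \right)} = 0 + 2 = 2$)
$a{\left(M,E \right)} = E - 5 E M$ ($a{\left(M,E \right)} = - 5 E M + E = E - 5 E M$)
$S = 2784$ ($S = - 48 \cdot 2 \left(1 - 30\right) = - 48 \cdot 2 \left(-29\right) = \left(-48\right) \left(-58\right) = 2784$)
$\sqrt{337068 + S} = \sqrt{337068 + 2784} = \sqrt{339852} = 2 \sqrt{84963}$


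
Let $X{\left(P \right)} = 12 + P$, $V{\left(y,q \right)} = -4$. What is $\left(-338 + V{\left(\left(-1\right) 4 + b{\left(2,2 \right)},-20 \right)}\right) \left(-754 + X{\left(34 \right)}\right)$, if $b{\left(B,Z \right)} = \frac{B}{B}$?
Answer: $242136$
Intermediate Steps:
$b{\left(B,Z \right)} = 1$
$\left(-338 + V{\left(\left(-1\right) 4 + b{\left(2,2 \right)},-20 \right)}\right) \left(-754 + X{\left(34 \right)}\right) = \left(-338 - 4\right) \left(-754 + \left(12 + 34\right)\right) = - 342 \left(-754 + 46\right) = \left(-342\right) \left(-708\right) = 242136$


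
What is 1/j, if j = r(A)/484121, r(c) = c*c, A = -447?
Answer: 484121/199809 ≈ 2.4229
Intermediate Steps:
r(c) = c²
j = 199809/484121 (j = (-447)²/484121 = 199809*(1/484121) = 199809/484121 ≈ 0.41273)
1/j = 1/(199809/484121) = 484121/199809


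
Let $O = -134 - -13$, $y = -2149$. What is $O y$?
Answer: $260029$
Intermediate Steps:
$O = -121$ ($O = -134 + 13 = -121$)
$O y = \left(-121\right) \left(-2149\right) = 260029$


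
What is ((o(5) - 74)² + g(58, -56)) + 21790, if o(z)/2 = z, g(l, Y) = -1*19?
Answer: 25867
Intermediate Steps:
g(l, Y) = -19
o(z) = 2*z
((o(5) - 74)² + g(58, -56)) + 21790 = ((2*5 - 74)² - 19) + 21790 = ((10 - 74)² - 19) + 21790 = ((-64)² - 19) + 21790 = (4096 - 19) + 21790 = 4077 + 21790 = 25867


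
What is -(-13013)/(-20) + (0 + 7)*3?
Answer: -12593/20 ≈ -629.65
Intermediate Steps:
-(-13013)/(-20) + (0 + 7)*3 = -(-13013)*(-1)/20 + 7*3 = -143*91/20 + 21 = -13013/20 + 21 = -12593/20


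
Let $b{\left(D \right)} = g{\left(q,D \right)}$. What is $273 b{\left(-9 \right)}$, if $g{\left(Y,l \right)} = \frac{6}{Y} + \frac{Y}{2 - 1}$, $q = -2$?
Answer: $-1365$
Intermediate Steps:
$g{\left(Y,l \right)} = Y + \frac{6}{Y}$ ($g{\left(Y,l \right)} = \frac{6}{Y} + \frac{Y}{2 - 1} = \frac{6}{Y} + \frac{Y}{1} = \frac{6}{Y} + Y 1 = \frac{6}{Y} + Y = Y + \frac{6}{Y}$)
$b{\left(D \right)} = -5$ ($b{\left(D \right)} = -2 + \frac{6}{-2} = -2 + 6 \left(- \frac{1}{2}\right) = -2 - 3 = -5$)
$273 b{\left(-9 \right)} = 273 \left(-5\right) = -1365$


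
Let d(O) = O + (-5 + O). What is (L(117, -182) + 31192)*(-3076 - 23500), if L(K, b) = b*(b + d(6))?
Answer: -1675404192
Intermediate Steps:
d(O) = -5 + 2*O
L(K, b) = b*(7 + b) (L(K, b) = b*(b + (-5 + 2*6)) = b*(b + (-5 + 12)) = b*(b + 7) = b*(7 + b))
(L(117, -182) + 31192)*(-3076 - 23500) = (-182*(7 - 182) + 31192)*(-3076 - 23500) = (-182*(-175) + 31192)*(-26576) = (31850 + 31192)*(-26576) = 63042*(-26576) = -1675404192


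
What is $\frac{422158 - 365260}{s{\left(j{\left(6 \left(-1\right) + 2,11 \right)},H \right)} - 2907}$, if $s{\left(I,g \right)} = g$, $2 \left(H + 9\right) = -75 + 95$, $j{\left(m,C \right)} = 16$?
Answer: $- \frac{28449}{1453} \approx -19.579$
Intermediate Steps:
$H = 1$ ($H = -9 + \frac{-75 + 95}{2} = -9 + \frac{1}{2} \cdot 20 = -9 + 10 = 1$)
$\frac{422158 - 365260}{s{\left(j{\left(6 \left(-1\right) + 2,11 \right)},H \right)} - 2907} = \frac{422158 - 365260}{1 - 2907} = \frac{56898}{-2906} = 56898 \left(- \frac{1}{2906}\right) = - \frac{28449}{1453}$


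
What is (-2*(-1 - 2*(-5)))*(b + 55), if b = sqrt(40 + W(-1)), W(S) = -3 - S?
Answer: -990 - 18*sqrt(38) ≈ -1101.0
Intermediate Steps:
b = sqrt(38) (b = sqrt(40 + (-3 - 1*(-1))) = sqrt(40 + (-3 + 1)) = sqrt(40 - 2) = sqrt(38) ≈ 6.1644)
(-2*(-1 - 2*(-5)))*(b + 55) = (-2*(-1 - 2*(-5)))*(sqrt(38) + 55) = (-2*(-1 + 10))*(55 + sqrt(38)) = (-2*9)*(55 + sqrt(38)) = -18*(55 + sqrt(38)) = -990 - 18*sqrt(38)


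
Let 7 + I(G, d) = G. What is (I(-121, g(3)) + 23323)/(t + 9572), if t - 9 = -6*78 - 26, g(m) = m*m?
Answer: 23195/9087 ≈ 2.5525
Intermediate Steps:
g(m) = m**2
I(G, d) = -7 + G
t = -485 (t = 9 + (-6*78 - 26) = 9 + (-468 - 26) = 9 - 494 = -485)
(I(-121, g(3)) + 23323)/(t + 9572) = ((-7 - 121) + 23323)/(-485 + 9572) = (-128 + 23323)/9087 = 23195*(1/9087) = 23195/9087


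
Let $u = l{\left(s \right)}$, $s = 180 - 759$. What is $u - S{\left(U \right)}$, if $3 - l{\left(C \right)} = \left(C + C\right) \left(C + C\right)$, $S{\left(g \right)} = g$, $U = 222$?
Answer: $-1341183$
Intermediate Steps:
$s = -579$ ($s = 180 - 759 = -579$)
$l{\left(C \right)} = 3 - 4 C^{2}$ ($l{\left(C \right)} = 3 - \left(C + C\right) \left(C + C\right) = 3 - 2 C 2 C = 3 - 4 C^{2}$)
$u = -1340961$ ($u = 3 - 4 \left(-579\right)^{2} = 3 - 1340964 = -1340961$)
$u - S{\left(U \right)} = -1340961 - 222 = -1341183$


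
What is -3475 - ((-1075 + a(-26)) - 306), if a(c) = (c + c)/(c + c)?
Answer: -2095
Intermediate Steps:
a(c) = 1 (a(c) = (2*c)/((2*c)) = (2*c)*(1/(2*c)) = 1)
-3475 - ((-1075 + a(-26)) - 306) = -3475 - ((-1075 + 1) - 306) = -3475 - (-1074 - 306) = -3475 - 1*(-1380) = -3475 + 1380 = -2095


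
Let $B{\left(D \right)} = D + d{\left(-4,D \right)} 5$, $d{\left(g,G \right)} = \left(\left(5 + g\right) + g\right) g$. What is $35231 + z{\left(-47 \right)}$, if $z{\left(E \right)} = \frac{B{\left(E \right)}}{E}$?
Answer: $\frac{1655844}{47} \approx 35231.0$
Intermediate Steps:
$d{\left(g,G \right)} = g \left(5 + 2 g\right)$ ($d{\left(g,G \right)} = \left(5 + 2 g\right) g = g \left(5 + 2 g\right)$)
$B{\left(D \right)} = 60 + D$ ($B{\left(D \right)} = D + - 4 \left(5 + 2 \left(-4\right)\right) 5 = D + - 4 \left(5 - 8\right) 5 = D + \left(-4\right) \left(-3\right) 5 = D + 12 \cdot 5 = D + 60 = 60 + D$)
$z{\left(E \right)} = \frac{60 + E}{E}$
$35231 + z{\left(-47 \right)} = 35231 + \frac{60 - 47}{-47} = 35231 - \frac{13}{47} = \frac{1655844}{47}$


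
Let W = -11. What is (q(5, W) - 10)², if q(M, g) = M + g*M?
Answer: 3600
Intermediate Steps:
q(M, g) = M + M*g
(q(5, W) - 10)² = (5*(1 - 11) - 10)² = (5*(-10) - 10)² = (-50 - 10)² = (-60)² = 3600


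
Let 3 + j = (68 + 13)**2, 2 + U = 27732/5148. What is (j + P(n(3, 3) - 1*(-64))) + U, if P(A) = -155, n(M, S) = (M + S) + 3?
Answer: 2748340/429 ≈ 6406.4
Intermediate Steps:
n(M, S) = 3 + M + S
U = 1453/429 (U = -2 + 27732/5148 = -2 + 27732*(1/5148) = -2 + 2311/429 = 1453/429 ≈ 3.3869)
j = 6558 (j = -3 + (68 + 13)**2 = -3 + 81**2 = -3 + 6561 = 6558)
(j + P(n(3, 3) - 1*(-64))) + U = (6558 - 155) + 1453/429 = 6403 + 1453/429 = 2748340/429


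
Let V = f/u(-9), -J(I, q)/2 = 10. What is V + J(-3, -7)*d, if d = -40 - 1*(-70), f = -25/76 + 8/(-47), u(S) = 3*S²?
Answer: -520799383/867996 ≈ -600.00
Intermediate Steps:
f = -1783/3572 (f = -25*1/76 + 8*(-1/47) = -25/76 - 8/47 = -1783/3572 ≈ -0.49916)
J(I, q) = -20 (J(I, q) = -2*10 = -20)
V = -1783/867996 (V = -1783/(3572*(3*(-9)²)) = -1783/(3572*(3*81)) = -1783/3572/243 = -1783/3572*1/243 = -1783/867996 ≈ -0.0020542)
d = 30 (d = -40 + 70 = 30)
V + J(-3, -7)*d = -1783/867996 - 20*30 = -1783/867996 - 600 = -520799383/867996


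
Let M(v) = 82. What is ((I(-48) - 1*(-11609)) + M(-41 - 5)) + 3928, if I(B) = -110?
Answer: 15509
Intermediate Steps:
((I(-48) - 1*(-11609)) + M(-41 - 5)) + 3928 = ((-110 - 1*(-11609)) + 82) + 3928 = ((-110 + 11609) + 82) + 3928 = (11499 + 82) + 3928 = 11581 + 3928 = 15509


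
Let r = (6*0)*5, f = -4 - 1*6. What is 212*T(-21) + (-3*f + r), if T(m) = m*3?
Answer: -13326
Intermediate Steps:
T(m) = 3*m
f = -10 (f = -4 - 6 = -10)
r = 0 (r = 0*5 = 0)
212*T(-21) + (-3*f + r) = 212*(3*(-21)) + (-3*(-10) + 0) = 212*(-63) + (30 + 0) = -13356 + 30 = -13326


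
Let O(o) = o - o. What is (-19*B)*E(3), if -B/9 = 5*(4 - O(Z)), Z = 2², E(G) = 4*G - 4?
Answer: 27360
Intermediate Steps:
E(G) = -4 + 4*G
Z = 4
O(o) = 0
B = -180 (B = -45*(4 - 1*0) = -45*(4 + 0) = -45*4 = -9*20 = -180)
(-19*B)*E(3) = (-19*(-180))*(-4 + 4*3) = 3420*(-4 + 12) = 3420*8 = 27360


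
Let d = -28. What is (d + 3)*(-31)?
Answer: 775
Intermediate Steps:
(d + 3)*(-31) = (-28 + 3)*(-31) = -25*(-31) = 775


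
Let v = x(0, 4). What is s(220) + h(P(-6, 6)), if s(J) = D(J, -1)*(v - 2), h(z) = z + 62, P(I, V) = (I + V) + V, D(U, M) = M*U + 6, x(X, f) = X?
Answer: 496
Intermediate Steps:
D(U, M) = 6 + M*U
P(I, V) = I + 2*V
h(z) = 62 + z
v = 0
s(J) = -12 + 2*J (s(J) = (6 - J)*(0 - 2) = (6 - J)*(-2) = -12 + 2*J)
s(220) + h(P(-6, 6)) = (-12 + 2*220) + (62 + (-6 + 2*6)) = (-12 + 440) + (62 + (-6 + 12)) = 428 + (62 + 6) = 428 + 68 = 496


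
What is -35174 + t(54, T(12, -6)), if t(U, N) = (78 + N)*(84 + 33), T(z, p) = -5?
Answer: -26633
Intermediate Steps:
t(U, N) = 9126 + 117*N (t(U, N) = (78 + N)*117 = 9126 + 117*N)
-35174 + t(54, T(12, -6)) = -35174 + (9126 + 117*(-5)) = -35174 + (9126 - 585) = -35174 + 8541 = -26633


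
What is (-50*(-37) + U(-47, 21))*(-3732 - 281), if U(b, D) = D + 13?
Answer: -7560492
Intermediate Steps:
U(b, D) = 13 + D
(-50*(-37) + U(-47, 21))*(-3732 - 281) = (-50*(-37) + (13 + 21))*(-3732 - 281) = (1850 + 34)*(-4013) = 1884*(-4013) = -7560492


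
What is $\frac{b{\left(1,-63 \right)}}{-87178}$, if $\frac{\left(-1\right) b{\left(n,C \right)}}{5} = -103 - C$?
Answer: $- \frac{100}{43589} \approx -0.0022942$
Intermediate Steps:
$b{\left(n,C \right)} = 515 + 5 C$ ($b{\left(n,C \right)} = - 5 \left(-103 - C\right) = 515 + 5 C$)
$\frac{b{\left(1,-63 \right)}}{-87178} = \frac{515 + 5 \left(-63\right)}{-87178} = \left(515 - 315\right) \left(- \frac{1}{87178}\right) = 200 \left(- \frac{1}{87178}\right) = - \frac{100}{43589}$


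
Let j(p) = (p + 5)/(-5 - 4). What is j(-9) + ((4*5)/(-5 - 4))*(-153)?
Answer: 3064/9 ≈ 340.44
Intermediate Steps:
j(p) = -5/9 - p/9 (j(p) = (5 + p)/(-9) = (5 + p)*(-⅑) = -5/9 - p/9)
j(-9) + ((4*5)/(-5 - 4))*(-153) = (-5/9 - ⅑*(-9)) + ((4*5)/(-5 - 4))*(-153) = (-5/9 + 1) + (20/(-9))*(-153) = 4/9 + (20*(-⅑))*(-153) = 4/9 - 20/9*(-153) = 4/9 + 340 = 3064/9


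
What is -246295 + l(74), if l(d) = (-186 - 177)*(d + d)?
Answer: -300019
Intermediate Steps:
l(d) = -726*d
-246295 + l(74) = -246295 - 726*74 = -246295 - 53724 = -300019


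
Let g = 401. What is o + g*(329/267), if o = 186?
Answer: 181591/267 ≈ 680.12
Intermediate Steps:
o + g*(329/267) = 186 + 401*(329/267) = 186 + 131929/267 = 181591/267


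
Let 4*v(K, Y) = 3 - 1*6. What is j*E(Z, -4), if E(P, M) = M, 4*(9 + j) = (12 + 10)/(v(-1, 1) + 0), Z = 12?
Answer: 196/3 ≈ 65.333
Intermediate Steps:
v(K, Y) = -¾ (v(K, Y) = (3 - 1*6)/4 = (3 - 6)/4 = (¼)*(-3) = -¾)
j = -49/3 (j = -9 + ((12 + 10)/(-¾ + 0))/4 = -9 + (22/(-¾))/4 = -9 + (22*(-4/3))/4 = -9 + (¼)*(-88/3) = -9 - 22/3 = -49/3 ≈ -16.333)
j*E(Z, -4) = -49/3*(-4) = 196/3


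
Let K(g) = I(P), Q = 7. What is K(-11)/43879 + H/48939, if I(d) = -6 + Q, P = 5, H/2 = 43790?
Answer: 349361069/195217671 ≈ 1.7896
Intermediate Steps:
H = 87580 (H = 2*43790 = 87580)
I(d) = 1 (I(d) = -6 + 7 = 1)
K(g) = 1
K(-11)/43879 + H/48939 = 1/43879 + 87580/48939 = 349361069/195217671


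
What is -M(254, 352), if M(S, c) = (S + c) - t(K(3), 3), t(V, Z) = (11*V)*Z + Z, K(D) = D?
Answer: -504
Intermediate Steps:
t(V, Z) = Z + 11*V*Z (t(V, Z) = 11*V*Z + Z = Z + 11*V*Z)
M(S, c) = -102 + S + c (M(S, c) = (S + c) - 3*(1 + 11*3) = (S + c) - 3*(1 + 33) = (S + c) - 3*34 = (S + c) - 1*102 = (S + c) - 102 = -102 + S + c)
-M(254, 352) = -(-102 + 254 + 352) = -1*504 = -504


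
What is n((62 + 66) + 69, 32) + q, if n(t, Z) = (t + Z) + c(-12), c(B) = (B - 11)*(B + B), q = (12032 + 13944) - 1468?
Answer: 25289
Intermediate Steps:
q = 24508 (q = 25976 - 1468 = 24508)
c(B) = 2*B*(-11 + B) (c(B) = (-11 + B)*(2*B) = 2*B*(-11 + B))
n(t, Z) = 552 + Z + t (n(t, Z) = (t + Z) + 2*(-12)*(-11 - 12) = (Z + t) + 2*(-12)*(-23) = (Z + t) + 552 = 552 + Z + t)
n((62 + 66) + 69, 32) + q = (552 + 32 + ((62 + 66) + 69)) + 24508 = (552 + 32 + (128 + 69)) + 24508 = (552 + 32 + 197) + 24508 = 781 + 24508 = 25289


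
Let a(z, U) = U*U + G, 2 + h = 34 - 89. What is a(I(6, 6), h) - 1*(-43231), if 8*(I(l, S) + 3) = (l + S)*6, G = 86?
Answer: 46566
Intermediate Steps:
I(l, S) = -3 + 3*S/4 + 3*l/4 (I(l, S) = -3 + ((l + S)*6)/8 = -3 + ((S + l)*6)/8 = -3 + (6*S + 6*l)/8 = -3 + (3*S/4 + 3*l/4) = -3 + 3*S/4 + 3*l/4)
h = -57 (h = -2 + (34 - 89) = -2 - 55 = -57)
a(z, U) = 86 + U**2 (a(z, U) = U*U + 86 = U**2 + 86 = 86 + U**2)
a(I(6, 6), h) - 1*(-43231) = (86 + (-57)**2) - 1*(-43231) = (86 + 3249) + 43231 = 3335 + 43231 = 46566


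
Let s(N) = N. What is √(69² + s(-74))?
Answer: √4687 ≈ 68.462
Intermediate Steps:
√(69² + s(-74)) = √(69² - 74) = √(4761 - 74) = √4687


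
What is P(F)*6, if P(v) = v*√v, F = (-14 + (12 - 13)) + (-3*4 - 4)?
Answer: -186*I*√31 ≈ -1035.6*I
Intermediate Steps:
F = -31 (F = (-14 - 1) + (-12 - 4) = -15 - 16 = -31)
P(v) = v^(3/2)
P(F)*6 = (-31)^(3/2)*6 = -31*I*√31*6 = -186*I*√31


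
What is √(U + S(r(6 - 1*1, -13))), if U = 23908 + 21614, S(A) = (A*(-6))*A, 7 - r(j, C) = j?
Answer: √45498 ≈ 213.30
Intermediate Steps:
r(j, C) = 7 - j
S(A) = -6*A² (S(A) = (-6*A)*A = -6*A²)
U = 45522
√(U + S(r(6 - 1*1, -13))) = √(45522 - 6*(7 - (6 - 1*1))²) = √(45522 - 6*(7 - (6 - 1))²) = √(45522 - 6*(7 - 1*5)²) = √(45522 - 6*(7 - 5)²) = √(45522 - 6*2²) = √(45522 - 6*4) = √(45522 - 24) = √45498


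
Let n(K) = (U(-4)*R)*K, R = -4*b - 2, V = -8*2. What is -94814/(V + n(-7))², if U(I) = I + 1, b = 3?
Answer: -47407/48050 ≈ -0.98662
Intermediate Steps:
V = -16
R = -14 (R = -4*3 - 2 = -12 - 2 = -14)
U(I) = 1 + I
n(K) = 42*K (n(K) = ((1 - 4)*(-14))*K = (-3*(-14))*K = 42*K)
-94814/(V + n(-7))² = -94814/(-16 + 42*(-7))² = -94814/(-16 - 294)² = -94814/((-310)²) = -94814/96100 = -94814*1/96100 = -47407/48050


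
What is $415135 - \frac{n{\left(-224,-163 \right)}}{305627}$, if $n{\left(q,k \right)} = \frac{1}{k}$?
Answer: $\frac{20680863737136}{49817201} \approx 4.1514 \cdot 10^{5}$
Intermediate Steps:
$415135 - \frac{n{\left(-224,-163 \right)}}{305627} = 415135 - \frac{1}{\left(-163\right) 305627} = 415135 - \left(- \frac{1}{163}\right) \frac{1}{305627} = 415135 - - \frac{1}{49817201} = 415135 + \frac{1}{49817201} = \frac{20680863737136}{49817201}$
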